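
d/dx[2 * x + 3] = 2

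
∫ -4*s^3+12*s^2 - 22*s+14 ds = -s^4 + 4*s^3 - 11*s^2 + 14*s + C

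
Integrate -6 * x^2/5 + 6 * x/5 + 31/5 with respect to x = -2*x^3/5 + 3*x^2/5 + 31*x/5 + C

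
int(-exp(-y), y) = exp(-y) + C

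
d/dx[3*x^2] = 6*x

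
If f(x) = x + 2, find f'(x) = 1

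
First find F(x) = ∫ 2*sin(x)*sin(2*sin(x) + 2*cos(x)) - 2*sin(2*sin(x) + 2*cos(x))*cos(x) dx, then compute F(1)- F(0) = cos(2*cos(1) + 2*sin(1)) - cos(2)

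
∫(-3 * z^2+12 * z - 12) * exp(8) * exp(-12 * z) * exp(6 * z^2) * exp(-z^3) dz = exp(-(z - 2)^3) + C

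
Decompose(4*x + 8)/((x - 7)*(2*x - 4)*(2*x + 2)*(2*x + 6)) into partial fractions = 1/(200*(x + 3)) + 1/(96*(x + 1)) - 2/(75*(x - 2)) + 9/(800*(x - 7))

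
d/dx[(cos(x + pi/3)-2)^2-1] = 4*sin(x + pi/3) - cos(2*x + pi/6)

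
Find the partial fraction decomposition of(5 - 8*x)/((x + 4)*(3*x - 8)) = -49/(20*(3*x - 8)) - 37/(20*(x + 4))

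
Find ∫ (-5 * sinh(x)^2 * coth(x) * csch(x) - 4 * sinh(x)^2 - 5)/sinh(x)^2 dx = -4*x + 5/tanh(x) + 5/sinh(x) + C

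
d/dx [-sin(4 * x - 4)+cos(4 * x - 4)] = -4*sin(4*x - 4) - 4*cos(4*x - 4)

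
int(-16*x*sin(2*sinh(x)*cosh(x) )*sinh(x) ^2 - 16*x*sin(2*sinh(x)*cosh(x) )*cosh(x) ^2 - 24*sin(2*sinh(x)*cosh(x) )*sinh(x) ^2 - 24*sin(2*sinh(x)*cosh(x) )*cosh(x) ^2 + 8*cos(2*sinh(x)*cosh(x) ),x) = (8*x + 12)*cos(sinh(2*x)) + C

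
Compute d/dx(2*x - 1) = 2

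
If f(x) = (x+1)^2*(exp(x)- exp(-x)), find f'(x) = (x^2*exp(2*x) + x^2 + 4*x*exp(2*x) + 3*exp(2*x) - 1)*exp(-x)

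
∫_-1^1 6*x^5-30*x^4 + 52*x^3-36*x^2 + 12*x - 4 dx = -44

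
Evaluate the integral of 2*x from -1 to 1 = 0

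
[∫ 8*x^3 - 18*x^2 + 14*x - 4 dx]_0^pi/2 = -1 + (-1 + pi/2)^2*(-pi + 1 + pi^2/2)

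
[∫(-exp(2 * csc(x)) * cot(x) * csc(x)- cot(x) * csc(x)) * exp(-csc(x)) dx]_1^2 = -exp(csc(1)) - exp(-csc(2)) + exp(-csc(1)) + exp(csc(2))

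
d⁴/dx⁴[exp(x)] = exp(x)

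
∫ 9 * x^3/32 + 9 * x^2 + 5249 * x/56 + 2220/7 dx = 9*x^4/128 + 3*x^3 + 5249*x^2/112 + 2220*x/7 + C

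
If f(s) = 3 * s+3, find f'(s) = 3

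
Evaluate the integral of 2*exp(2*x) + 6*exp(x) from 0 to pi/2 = -16 + (3 + exp(pi/2))^2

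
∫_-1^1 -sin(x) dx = 0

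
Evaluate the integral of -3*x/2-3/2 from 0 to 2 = -6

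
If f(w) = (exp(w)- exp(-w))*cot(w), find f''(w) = (2*exp(2*w)*cot(w)^3 - 2*exp(2*w)*cot(w)^2 + 3*exp(2*w)*cot(w) - 2*exp(2*w) - 2*cot(w)^3 - 2*cot(w)^2 - 3*cot(w) - 2)*exp(-w)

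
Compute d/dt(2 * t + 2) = 2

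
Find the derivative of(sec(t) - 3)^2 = 2*(-3 + 1/cos(t))*sin(t)/cos(t)^2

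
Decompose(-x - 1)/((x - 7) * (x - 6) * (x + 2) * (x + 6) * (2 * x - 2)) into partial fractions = 5/(8736*(x + 6)) - 1/(1728*(x + 2)) - 1/(630*(x - 1)) + 7/(960*(x - 6)) - 2/(351*(x - 7))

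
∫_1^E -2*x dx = 1 - exp(2)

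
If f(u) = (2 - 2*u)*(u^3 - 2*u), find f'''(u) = 12 - 48*u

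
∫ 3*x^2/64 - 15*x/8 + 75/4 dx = x^3/64 - 15*x^2/16 + 75*x/4 + C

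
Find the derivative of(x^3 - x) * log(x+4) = (3*x^3*log(x + 4) + x^3 + 12*x^2*log(x + 4) - x*log(x + 4) - x - 4*log(x + 4))/(x + 4)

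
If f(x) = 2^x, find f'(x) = 2^x*log(2)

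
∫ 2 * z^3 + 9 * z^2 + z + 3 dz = z^4/2 + 3*z^3 + z^2/2 + 3*z + C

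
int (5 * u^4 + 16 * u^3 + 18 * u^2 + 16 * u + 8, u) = u^5 + 4*u^4 + 6*u^3 + 8*u^2 + 8*u + C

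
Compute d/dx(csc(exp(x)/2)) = -exp(x)*cot(exp(x)/2)*csc(exp(x)/2)/2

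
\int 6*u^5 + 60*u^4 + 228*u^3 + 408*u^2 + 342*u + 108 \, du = u^6 + 12*u^5 + 57*u^4 + 136*u^3 + 171*u^2 + 108*u + C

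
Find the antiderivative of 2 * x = x^2 + C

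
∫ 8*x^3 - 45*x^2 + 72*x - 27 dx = 2*x^4 - 15*x^3 + 36*x^2 - 27*x + C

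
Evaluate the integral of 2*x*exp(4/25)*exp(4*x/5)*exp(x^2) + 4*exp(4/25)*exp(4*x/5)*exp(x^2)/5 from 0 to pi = -exp(4/25) + exp((-pi - 2/5)^2)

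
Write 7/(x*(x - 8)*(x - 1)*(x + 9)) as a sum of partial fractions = -7/(1530*(x + 9)) - 1/(10*(x - 1)) + 1/(136*(x - 8)) + 7/(72*x)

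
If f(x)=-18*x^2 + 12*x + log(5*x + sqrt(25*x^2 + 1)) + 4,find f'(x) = (-900*x^3 - 180*x^2*sqrt(25*x^2 + 1) + 300*x^2 + 60*x*sqrt(25*x^2 + 1) - 11*x + 5*sqrt(25*x^2 + 1) + 12)/(25*x^2 + 5*x*sqrt(25*x^2 + 1) + 1)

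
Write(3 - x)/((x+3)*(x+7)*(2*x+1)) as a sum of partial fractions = 14/(65*(2*x + 1)) + 5/(26*(x + 7)) - 3/(10*(x + 3))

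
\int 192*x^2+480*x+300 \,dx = 64*x^3 + 240*x^2 + 300*x + C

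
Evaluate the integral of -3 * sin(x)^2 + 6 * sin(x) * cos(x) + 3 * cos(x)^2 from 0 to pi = 0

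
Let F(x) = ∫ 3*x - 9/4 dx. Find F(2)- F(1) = 9/4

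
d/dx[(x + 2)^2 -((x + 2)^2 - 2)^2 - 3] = -4*x^3 - 24*x^2 - 38*x - 12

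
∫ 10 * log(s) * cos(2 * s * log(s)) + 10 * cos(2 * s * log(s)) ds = 5*sin(2*s*log(s)) + C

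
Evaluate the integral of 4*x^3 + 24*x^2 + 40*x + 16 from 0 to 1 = 45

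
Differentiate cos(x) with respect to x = -sin(x)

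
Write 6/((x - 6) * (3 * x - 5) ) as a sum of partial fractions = -18/(13*(3*x - 5)) + 6/(13*(x - 6))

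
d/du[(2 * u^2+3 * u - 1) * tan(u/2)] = u^2/cos(u/2)^2 + 4*u*tan(u/2) + 3*u/(2*cos(u/2)^2) + 3*tan(u/2) - 1/(2*cos(u/2)^2)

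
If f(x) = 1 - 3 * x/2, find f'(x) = -3/2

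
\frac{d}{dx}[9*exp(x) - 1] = 9*exp(x)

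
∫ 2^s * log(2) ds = 2^s + C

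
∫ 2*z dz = z^2 + C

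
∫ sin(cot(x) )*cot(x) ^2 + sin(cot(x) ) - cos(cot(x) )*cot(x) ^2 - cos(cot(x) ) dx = sqrt(2)*sin(pi/4 + 1/tan(x)) + C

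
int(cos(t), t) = sin(t) + C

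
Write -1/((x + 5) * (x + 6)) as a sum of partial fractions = 1/(x + 6) - 1/(x + 5)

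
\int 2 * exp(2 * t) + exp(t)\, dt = (exp(t) + 1)*exp(t) + C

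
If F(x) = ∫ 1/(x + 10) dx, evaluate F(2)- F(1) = -log(11) + log(12)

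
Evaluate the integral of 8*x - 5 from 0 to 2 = 6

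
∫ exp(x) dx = exp(x) + C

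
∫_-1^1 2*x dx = 0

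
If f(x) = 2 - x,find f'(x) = -1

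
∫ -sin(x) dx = cos(x) + C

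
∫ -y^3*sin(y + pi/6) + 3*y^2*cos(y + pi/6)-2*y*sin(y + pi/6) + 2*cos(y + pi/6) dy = y*(y^2 + 2)*cos(y + pi/6) + C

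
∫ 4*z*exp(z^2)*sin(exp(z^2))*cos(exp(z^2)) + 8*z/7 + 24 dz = 4*z*(z + 42)/7 + sin(exp(z^2))^2 + C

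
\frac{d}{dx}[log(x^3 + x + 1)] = (3*x^2 + 1)/(x^3 + x + 1)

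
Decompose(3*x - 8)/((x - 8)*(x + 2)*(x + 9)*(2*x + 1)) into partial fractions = 76/(867*(2*x + 1)) + 5/(289*(x + 9)) - 1/(15*(x + 2)) + 8/(1445*(x - 8))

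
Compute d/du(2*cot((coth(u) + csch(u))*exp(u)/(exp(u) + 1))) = 2*(exp(u)*cosh(u) + exp(u) - sinh(u) - sinh(2*u)/2 + cosh(u) + 1)*exp(u)/((exp(u) + 1)^2*sin((coth(u) + csch(u))*exp(u)/(exp(u) + 1))^2*sinh(u)^2)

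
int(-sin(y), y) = cos(y) + C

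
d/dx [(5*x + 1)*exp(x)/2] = 5*x*exp(x)/2 + 3*exp(x)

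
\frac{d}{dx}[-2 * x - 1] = -2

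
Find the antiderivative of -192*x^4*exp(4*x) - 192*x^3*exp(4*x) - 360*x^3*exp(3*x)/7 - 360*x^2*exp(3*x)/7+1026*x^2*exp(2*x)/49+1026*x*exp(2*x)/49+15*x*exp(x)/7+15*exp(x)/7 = 3*x*(-x*(28*x*exp(x) + 5)^2*exp(x) + 196*x*exp(x) + 35)*exp(x)/49 + C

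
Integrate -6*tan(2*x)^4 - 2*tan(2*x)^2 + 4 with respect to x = (2 - tan(2*x)^2)*tan(2*x) + C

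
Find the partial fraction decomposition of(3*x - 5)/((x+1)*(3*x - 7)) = 3/(5*(3*x - 7)) + 4/(5*(x + 1))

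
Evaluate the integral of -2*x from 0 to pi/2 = -pi^2/4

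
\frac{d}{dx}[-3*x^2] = -6*x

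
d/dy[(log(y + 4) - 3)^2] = (2*log(y + 4) - 6)/(y + 4)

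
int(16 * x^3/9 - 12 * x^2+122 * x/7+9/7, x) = 4*x^4/9 - 4*x^3 + 61*x^2/7 + 9*x/7 + C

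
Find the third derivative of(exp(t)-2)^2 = 8*exp(2*t) - 4*exp(t)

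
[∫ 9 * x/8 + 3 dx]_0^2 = 33/4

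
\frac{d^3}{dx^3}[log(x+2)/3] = 2/(3*x^3 + 18*x^2 + 36*x + 24)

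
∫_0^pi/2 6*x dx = 3*pi^2/4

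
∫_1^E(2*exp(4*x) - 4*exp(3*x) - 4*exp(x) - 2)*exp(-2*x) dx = -(-2 - exp(-1) + E)^2 + (-2 - exp(-E) + exp(E))^2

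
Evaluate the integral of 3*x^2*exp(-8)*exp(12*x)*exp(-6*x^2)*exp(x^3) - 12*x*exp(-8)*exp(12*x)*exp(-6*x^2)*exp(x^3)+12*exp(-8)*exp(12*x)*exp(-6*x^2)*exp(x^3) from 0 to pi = -exp(-8) + exp((-2 + pi)^3)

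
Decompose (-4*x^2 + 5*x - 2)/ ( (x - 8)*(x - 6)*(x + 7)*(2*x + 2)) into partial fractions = 233/(2340*(x + 7)) - 11/(756*(x + 1)) + 29/(91*(x - 6)) - 109/(270*(x - 8))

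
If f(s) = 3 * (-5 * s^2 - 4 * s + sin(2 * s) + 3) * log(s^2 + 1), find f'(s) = 6*(-5*s^3*log(s^2 + 1) - 5*s^3 + s^2*log(s^2 + 1)*cos(2*s) - 2*s^2*log(s^2 + 1) - 4*s^2 - 5*s*log(s^2 + 1) + s*sin(2*s) + 3*s + log(s^2 + 1)*cos(2*s) - 2*log(s^2 + 1))/(s^2 + 1)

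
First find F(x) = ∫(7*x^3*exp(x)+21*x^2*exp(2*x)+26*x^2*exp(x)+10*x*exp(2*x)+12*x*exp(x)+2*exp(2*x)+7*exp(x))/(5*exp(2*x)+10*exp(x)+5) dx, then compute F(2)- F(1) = -19*E/(5*(1 + E)) + 17*exp(2)/(1 + exp(2))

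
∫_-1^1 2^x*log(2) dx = 3/2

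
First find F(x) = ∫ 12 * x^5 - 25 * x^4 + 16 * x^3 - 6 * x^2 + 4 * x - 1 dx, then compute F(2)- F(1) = 22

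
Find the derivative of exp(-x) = -exp(-x)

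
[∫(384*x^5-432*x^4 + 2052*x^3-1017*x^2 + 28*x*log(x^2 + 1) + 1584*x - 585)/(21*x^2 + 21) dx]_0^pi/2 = -21*pi/2 - 32/7 - 2*log(1 + pi^2/4) + log(1 + pi^2/4)^2/3 + 2*(-3*pi/2 + 4 + pi^2)^2/7 + 7*pi^2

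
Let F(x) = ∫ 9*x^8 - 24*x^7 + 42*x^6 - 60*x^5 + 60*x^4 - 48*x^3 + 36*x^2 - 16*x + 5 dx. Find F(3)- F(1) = 8040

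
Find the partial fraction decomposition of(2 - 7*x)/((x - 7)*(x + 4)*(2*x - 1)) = 2/(39*(2*x - 1)) + 10/(33*(x + 4)) - 47/(143*(x - 7))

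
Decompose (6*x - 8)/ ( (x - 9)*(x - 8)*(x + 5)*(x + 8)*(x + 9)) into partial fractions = -31/(612*(x + 9)) + 7/(102*(x + 8)) - 19/(1092*(x + 5)) - 5/(442*(x - 8)) + 23/(2142*(x - 9))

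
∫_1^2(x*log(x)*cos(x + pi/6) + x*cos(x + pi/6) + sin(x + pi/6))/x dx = -sin(pi/6 + 1) + (log(2) + 1)*sin(pi/6 + 2)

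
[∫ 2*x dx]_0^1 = 1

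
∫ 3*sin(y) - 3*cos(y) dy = -3*sqrt(2)*sin(y + pi/4) + C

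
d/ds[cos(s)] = -sin(s)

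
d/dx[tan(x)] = cos(x)^(-2)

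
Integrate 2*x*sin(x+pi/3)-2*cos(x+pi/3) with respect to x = -2*x*cos(x + pi/3) + C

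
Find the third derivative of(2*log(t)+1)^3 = (48*log(t)^2 - 96*log(t) - 12)/t^3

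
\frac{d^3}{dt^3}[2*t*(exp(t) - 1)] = 2*t*exp(t) + 6*exp(t)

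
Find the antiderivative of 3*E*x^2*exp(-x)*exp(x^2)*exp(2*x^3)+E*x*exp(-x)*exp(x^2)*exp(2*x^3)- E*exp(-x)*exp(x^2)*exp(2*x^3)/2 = exp(2*x^3 + x^2 - x + 1)/2 + C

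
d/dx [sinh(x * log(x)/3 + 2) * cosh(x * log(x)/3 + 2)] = (log(x) + 1)*cosh(2*x*log(x)/3 + 4)/3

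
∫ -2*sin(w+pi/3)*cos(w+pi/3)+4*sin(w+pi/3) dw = (cos(w + pi/3) - 2)^2 + C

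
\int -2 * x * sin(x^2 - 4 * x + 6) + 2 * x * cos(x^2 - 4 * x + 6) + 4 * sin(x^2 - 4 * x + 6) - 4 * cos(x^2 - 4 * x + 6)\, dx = sin((x - 2)^2 + 2) + cos((x - 2)^2 + 2) + C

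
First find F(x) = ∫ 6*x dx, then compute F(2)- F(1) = 9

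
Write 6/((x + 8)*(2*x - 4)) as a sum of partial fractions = -3/(10*(x + 8)) + 3/(10*(x - 2))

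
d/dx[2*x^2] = 4*x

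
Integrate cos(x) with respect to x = sin(x) + C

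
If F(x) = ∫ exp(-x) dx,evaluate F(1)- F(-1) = E - exp(-1)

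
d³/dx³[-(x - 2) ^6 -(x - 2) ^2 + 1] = -120*x^3 + 720*x^2 - 1440*x + 960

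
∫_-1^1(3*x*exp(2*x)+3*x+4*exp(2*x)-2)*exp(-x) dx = -2*exp(-1) + 2*E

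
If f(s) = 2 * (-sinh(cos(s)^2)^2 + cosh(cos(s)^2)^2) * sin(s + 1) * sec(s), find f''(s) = 4*(sin(s)*sin(s + 1)/cos(s) + cos(s + 1))*sin(s)/cos(s)^2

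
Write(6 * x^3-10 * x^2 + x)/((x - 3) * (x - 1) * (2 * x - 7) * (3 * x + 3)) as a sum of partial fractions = 1106/(135*(2*x - 7)) + 17/(216*(x + 1)) - 1/(20*(x - 1)) - 25/(8*(x - 3))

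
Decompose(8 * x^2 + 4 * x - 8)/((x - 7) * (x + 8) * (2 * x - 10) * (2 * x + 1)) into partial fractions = -32/(2475*(2*x + 1)) - 236/(2925*(x + 8)) - 53/(143*(x - 5)) + 103/(225*(x - 7))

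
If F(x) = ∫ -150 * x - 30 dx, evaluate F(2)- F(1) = -255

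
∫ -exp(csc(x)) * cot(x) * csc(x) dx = exp(csc(x)) + C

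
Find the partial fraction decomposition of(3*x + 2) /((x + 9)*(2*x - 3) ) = 13/(21*(2*x - 3)) + 25/(21*(x + 9))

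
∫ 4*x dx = 2*x^2 + C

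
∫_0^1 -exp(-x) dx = -1 + exp(-1)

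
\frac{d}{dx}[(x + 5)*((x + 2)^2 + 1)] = 3*x^2 + 18*x + 25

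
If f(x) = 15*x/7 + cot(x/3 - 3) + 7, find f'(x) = 38/21 - cot(x/3 - 3)^2/3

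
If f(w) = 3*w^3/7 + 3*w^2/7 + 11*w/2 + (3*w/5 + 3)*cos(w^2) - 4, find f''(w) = -12*w^3*cos(w^2)/5 - 12*w^2*cos(w^2) - 18*w*sin(w^2)/5 + 18*w/7 - 6*sin(w^2) + 6/7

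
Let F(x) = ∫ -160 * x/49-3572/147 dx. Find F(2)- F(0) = -8104/147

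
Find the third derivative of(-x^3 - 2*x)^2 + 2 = 120*x^3 + 96*x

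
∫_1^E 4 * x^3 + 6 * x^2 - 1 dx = -exp(2) - E - 2 + (E + exp(2))^2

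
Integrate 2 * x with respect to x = x^2 + C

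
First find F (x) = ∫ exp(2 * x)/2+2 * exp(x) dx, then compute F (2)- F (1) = -(E/2 + 2)^2 + (2 + exp(2)/2)^2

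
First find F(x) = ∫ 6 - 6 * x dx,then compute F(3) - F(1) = -12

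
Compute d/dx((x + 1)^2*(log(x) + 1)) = (2*x^2*log(x) + 3*x^2 + 2*x*log(x) + 4*x + 1)/x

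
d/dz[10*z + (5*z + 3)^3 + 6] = 375*z^2 + 450*z + 145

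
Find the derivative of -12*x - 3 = -12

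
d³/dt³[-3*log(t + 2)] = -6/(t^3 + 6*t^2 + 12*t + 8)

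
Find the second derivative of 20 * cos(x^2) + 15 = -80*x^2*cos(x^2) - 40*sin(x^2)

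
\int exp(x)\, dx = exp(x) + C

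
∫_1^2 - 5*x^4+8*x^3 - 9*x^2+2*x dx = -19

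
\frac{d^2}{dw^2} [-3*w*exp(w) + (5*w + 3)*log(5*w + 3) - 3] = (-15*w^2*exp(w) - 39*w*exp(w) - 18*exp(w) + 25)/(5*w + 3)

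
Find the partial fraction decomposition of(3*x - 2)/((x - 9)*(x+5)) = 17/(14*(x + 5)) + 25/(14*(x - 9))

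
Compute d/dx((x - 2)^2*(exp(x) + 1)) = x^2*exp(x) - 2*x*exp(x) + 2*x - 4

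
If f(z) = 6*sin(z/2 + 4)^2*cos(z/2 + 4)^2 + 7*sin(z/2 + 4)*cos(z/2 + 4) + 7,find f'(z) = 3*sin(2*z + 16)/2 + 7*cos(z + 8)/2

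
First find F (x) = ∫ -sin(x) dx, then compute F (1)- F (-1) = 0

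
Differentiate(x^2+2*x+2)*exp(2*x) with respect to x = 2*x^2*exp(2*x) + 6*x*exp(2*x) + 6*exp(2*x)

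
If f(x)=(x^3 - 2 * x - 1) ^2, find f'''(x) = 120*x^3 - 96*x - 12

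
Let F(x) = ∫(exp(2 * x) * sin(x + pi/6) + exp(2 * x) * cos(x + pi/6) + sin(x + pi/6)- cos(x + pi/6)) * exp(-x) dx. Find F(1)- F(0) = (E - exp(-1))*sin(pi/6 + 1)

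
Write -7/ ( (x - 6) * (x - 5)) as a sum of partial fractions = 7/(x - 5) - 7/(x - 6)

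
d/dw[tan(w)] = cos(w)^(-2)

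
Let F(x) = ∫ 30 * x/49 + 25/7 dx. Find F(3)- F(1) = 470/49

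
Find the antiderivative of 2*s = s^2 + C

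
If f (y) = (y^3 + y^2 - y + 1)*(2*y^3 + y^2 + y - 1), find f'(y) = 12*y^5 + 15*y^4 + 3*y^2 - 2*y + 2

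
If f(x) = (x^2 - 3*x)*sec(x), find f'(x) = (x^2*sin(x)/cos(x) - 3*x*sin(x)/cos(x) + 2*x - 3)/cos(x)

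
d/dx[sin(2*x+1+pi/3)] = 2*cos(2*x + 1 + pi/3)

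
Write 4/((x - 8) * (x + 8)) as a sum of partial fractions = -1/(4*(x + 8)) + 1/(4*(x - 8))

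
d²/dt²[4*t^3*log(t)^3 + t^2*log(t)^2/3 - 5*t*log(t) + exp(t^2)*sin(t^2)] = (24*t^3*exp(t^2)*cos(t^2) + 72*t^2*log(t)^3 + 180*t^2*log(t)^2 + 72*t^2*log(t) + 6*sqrt(2)*t*exp(t^2)*sin(t^2 + pi/4) + 2*t*log(t)^2 + 6*t*log(t) + 2*t - 15)/(3*t)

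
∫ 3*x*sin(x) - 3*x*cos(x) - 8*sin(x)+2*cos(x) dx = -sqrt(2)*(3*x - 5)*sin(x + pi/4) + C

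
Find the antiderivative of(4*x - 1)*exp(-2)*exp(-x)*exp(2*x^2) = exp(2*x^2 - x - 2) + C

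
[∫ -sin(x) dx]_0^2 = -1 + cos(2)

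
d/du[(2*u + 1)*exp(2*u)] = 4*u*exp(2*u) + 4*exp(2*u)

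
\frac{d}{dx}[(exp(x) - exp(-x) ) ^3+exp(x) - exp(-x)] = (3*exp(6*x) - 2*exp(4*x) - 2*exp(2*x) + 3)*exp(-3*x)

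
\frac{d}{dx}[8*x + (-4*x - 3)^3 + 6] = -192*x^2 - 288*x - 100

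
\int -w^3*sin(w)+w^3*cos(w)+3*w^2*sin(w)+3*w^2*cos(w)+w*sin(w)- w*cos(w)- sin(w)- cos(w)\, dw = sqrt(2)*w*(w^2 - 1)*sin(w + pi/4) + C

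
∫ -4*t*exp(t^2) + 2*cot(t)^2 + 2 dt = -2*exp(t^2) - 2/tan(t) + C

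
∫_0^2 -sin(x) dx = -1 + cos(2)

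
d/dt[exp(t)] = exp(t)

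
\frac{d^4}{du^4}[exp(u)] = exp(u)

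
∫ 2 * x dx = x^2 + C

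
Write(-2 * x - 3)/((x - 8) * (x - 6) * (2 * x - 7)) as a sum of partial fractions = -8/(9*(2*x - 7)) + 3/(2*(x - 6)) - 19/(18*(x - 8))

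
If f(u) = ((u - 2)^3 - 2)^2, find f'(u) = 6*u^5 - 60*u^4 + 240*u^3 - 492*u^2 + 528*u - 240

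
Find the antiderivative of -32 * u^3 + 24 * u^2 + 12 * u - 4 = -8*u^4 + 8*u^3 + 6*u^2 - 4*u + C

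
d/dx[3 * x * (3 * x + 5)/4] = 9*x/2 + 15/4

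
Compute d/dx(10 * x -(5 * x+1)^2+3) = -50*x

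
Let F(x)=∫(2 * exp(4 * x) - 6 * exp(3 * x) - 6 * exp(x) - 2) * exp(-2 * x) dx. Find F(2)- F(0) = -9 + (-3 - exp(-2) + exp(2))^2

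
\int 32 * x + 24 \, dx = 16*x^2 + 24*x + C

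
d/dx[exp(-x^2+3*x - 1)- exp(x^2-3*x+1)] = (-2*x*exp(2*x^2 - 6*x + 2) - 2*x + 3*exp(2*x^2 - 6*x + 2) + 3)*exp(-x^2 + 3*x - 1)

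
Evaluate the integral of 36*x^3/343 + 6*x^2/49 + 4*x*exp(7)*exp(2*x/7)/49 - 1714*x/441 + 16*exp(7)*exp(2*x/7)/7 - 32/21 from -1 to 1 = -47*exp(47/7)/7 - 436/147 + 51*exp(51/7)/7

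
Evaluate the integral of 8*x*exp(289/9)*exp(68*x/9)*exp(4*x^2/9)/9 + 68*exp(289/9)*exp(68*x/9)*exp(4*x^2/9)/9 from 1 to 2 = -exp(361/9) + exp(49)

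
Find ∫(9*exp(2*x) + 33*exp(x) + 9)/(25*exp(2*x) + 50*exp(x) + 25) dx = 3*((3*x + 35)*(exp(x) + 1) + 5*exp(x))/(25*(exp(x) + 1)) + C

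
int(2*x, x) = x^2 + C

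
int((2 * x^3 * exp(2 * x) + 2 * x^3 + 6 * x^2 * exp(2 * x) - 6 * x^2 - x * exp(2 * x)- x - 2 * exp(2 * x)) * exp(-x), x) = -2*(-2*x^3 + x + 1)*sinh(x) + C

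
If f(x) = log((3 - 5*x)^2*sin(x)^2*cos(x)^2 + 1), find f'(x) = (25*x^2*sin(4*x)/2 - 15*x*sin(4*x) - 25*x*cos(4*x)/4 + 25*x/4 + 9*sin(4*x)/2 + 15*cos(4*x)/4 - 15/4)/(25*x^2*(1 - cos(4*x))/8 - 15*x*(1 - cos(4*x))/4 + 9*(1 - cos(4*x))/8 + 1)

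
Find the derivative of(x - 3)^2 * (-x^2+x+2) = -4*x^3 + 21*x^2 - 26*x - 3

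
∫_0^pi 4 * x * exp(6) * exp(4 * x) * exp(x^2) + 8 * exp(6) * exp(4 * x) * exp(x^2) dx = -2*exp(6) + 2*exp(2 + (2 + pi)^2)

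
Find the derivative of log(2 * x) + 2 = 1/x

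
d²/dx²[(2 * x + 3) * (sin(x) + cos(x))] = -2*x*sin(x) - 2*x*cos(x) - 7*sin(x) + cos(x)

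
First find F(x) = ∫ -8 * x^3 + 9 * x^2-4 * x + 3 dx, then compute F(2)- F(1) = -12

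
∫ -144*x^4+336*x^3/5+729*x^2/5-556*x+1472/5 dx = -144*x^5/5 + 84*x^4/5 + 243*x^3/5 - 278*x^2 + 1472*x/5 + C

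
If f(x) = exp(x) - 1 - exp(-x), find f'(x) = (exp(2*x) + 1)*exp(-x)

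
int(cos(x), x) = sin(x) + C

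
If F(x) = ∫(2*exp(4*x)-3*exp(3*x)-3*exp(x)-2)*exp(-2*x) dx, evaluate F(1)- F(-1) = -6*E - (-E + exp(-1))^2 + 6*exp(-1) + (E - exp(-1))^2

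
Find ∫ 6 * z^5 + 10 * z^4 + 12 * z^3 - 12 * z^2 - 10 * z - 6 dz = z^6 + 2*z^5 + 3*z^4 - 4*z^3 - 5*z^2 - 6*z + C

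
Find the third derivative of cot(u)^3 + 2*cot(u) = -60*cot(u)^6 - 126*cot(u)^4 - 76*cot(u)^2 - 10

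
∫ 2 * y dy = y^2 + C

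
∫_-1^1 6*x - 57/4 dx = -57/2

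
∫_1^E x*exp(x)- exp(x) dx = E + 2*(-1 + E/2)*exp(E)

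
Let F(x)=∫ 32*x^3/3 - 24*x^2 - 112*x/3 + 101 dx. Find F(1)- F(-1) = 186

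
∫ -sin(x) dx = cos(x) + C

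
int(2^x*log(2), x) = 2^x + C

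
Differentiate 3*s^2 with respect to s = 6*s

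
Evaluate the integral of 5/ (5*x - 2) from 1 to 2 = -log(9) + log(24)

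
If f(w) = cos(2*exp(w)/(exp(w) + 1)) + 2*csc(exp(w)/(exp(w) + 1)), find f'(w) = -2*(2*sin(exp(w)/(exp(w) + 1)) + sin(exp(w)/(exp(w) + 1))^(-2))*exp(w)*cos(exp(w)/(exp(w) + 1))/(exp(2*w) + 2*exp(w) + 1)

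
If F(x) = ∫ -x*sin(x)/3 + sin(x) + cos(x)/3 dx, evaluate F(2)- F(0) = 1 - cos(2)/3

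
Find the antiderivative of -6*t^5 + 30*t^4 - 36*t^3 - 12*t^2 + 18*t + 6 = -t^6 + 6*t^5 - 9*t^4 - 4*t^3 + 9*t^2 + 6*t + C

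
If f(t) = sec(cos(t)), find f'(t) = -sin(t)*tan(cos(t))*sec(cos(t))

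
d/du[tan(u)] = cos(u)^(-2)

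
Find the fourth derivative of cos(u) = cos(u)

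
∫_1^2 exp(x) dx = -E + exp(2)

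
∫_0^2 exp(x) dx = -1 + exp(2)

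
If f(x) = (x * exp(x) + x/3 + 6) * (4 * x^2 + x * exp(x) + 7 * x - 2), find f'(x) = 4*x^3*exp(x) + 2*x^2*exp(2*x) + 58*x^2*exp(x)/3 + 4*x^2 + 2*x*exp(2*x) + 56*x*exp(x)/3 + 158*x/3 + 4*exp(x) + 124/3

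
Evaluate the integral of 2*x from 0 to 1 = 1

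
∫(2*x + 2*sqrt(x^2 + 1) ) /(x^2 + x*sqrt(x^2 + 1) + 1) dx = 2*log(x + sqrt(x^2 + 1)) + C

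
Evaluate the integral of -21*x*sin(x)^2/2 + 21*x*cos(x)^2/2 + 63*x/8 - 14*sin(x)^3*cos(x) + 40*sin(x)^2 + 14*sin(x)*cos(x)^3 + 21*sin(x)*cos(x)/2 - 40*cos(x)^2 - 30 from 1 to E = -7*(-9/4 + sin(2)/2)^2 - 3/2 - sin(2) + sin(2*E) + 3*E/2 + 7*(-3 + sin(2*E)/2 + 3*E/4)^2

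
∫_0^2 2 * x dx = 4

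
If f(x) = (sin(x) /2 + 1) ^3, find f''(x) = -51*sin(x)/32 + 9*sin(3*x)/32 + 3*cos(2*x)/2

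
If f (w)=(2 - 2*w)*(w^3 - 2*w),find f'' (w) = -24*w^2 + 12*w + 8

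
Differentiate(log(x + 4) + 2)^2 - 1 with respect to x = (2*log(x + 4) + 4)/(x + 4)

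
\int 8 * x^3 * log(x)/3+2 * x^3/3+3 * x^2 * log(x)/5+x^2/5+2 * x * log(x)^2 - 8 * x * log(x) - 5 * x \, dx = x^2*(10*x^2 + 3*x + 15*log(x) - 75)*log(x)/15 + C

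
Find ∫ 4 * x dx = 2*x^2 + C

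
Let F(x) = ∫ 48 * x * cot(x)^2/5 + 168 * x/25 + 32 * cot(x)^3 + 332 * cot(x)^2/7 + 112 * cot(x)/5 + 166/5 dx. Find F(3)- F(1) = -16/tan(3)^2 - 6996/175 + 16/tan(1)^2 + 1996/(35*tan(1)) - 2668/(35*tan(3))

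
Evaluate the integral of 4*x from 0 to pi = 2*pi^2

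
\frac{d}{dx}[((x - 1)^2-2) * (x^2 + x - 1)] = 4*x^3 - 3*x^2 - 8*x + 1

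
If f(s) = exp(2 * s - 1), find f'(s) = 2*exp(2*s - 1)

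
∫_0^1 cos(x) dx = sin(1)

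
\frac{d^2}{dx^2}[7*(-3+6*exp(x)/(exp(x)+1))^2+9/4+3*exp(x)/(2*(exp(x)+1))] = (-507*exp(3*x) + 2016*exp(2*x) - 501*exp(x))/(2*exp(4*x) + 8*exp(3*x) + 12*exp(2*x) + 8*exp(x) + 2)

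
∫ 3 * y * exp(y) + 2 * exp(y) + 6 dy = (3*y - 1)*(exp(y) + 2) + C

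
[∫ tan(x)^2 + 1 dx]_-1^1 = 2*tan(1)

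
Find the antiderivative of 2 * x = x^2 + C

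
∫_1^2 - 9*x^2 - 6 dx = -27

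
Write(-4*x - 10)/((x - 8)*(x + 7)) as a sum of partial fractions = -6/(5*(x + 7)) - 14/(5*(x - 8))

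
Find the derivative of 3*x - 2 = 3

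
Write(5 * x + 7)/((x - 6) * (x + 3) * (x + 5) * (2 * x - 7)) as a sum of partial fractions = -196/(1105*(2*x - 7)) + 9/(187*(x + 5)) - 4/(117*(x + 3)) + 37/(495*(x - 6))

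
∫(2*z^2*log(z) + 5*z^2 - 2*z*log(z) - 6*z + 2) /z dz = (log(z) + 2)*(z^2 - 2*z + 2) + C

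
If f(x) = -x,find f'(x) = -1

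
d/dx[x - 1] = 1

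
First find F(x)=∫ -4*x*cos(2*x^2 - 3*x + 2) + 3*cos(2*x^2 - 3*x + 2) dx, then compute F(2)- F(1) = -sin(4) + sin(1)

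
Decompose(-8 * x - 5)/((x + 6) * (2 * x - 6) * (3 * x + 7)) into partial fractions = -123/(352*(3*x + 7)) + 43/(198*(x + 6)) - 29/(288*(x - 3))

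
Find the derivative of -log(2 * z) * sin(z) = -(z*log(z)*cos(z) + z*log(2)*cos(z) + sin(z))/z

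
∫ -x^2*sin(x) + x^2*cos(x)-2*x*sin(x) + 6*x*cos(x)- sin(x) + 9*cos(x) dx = sqrt(2)*((x + 2)^2 + 1)*sin(x + pi/4) + C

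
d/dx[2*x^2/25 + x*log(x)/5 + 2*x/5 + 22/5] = 4*x/25 + log(x)/5 + 3/5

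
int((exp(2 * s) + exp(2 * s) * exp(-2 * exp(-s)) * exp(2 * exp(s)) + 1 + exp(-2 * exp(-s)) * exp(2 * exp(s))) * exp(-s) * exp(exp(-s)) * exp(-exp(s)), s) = 2*sinh(2*sinh(s)) + C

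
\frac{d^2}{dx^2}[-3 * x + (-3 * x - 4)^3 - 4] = -162*x - 216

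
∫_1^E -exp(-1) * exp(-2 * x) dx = -exp(-3)/2 + exp(-2*E - 1)/2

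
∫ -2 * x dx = -x^2 + C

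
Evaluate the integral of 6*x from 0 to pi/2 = 3*pi^2/4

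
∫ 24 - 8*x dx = -4*x^2 + 24*x + C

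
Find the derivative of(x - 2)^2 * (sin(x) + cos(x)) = -x^2*sin(x) + x^2*cos(x) + 6*x*sin(x) - 2*x*cos(x) - 8*sin(x)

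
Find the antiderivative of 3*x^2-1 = x^3 - x + C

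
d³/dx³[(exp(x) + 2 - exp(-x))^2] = (8*exp(4*x) + 4*exp(3*x) + 4*exp(x) - 8)*exp(-2*x)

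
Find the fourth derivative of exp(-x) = exp(-x)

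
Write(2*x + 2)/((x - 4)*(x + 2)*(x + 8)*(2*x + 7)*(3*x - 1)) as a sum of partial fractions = -216/(44275*(3*x - 1)) + 16/(1863*(2*x + 7)) - 7/(8100*(x + 8)) - 1/(378*(x + 2)) + 1/(1188*(x - 4))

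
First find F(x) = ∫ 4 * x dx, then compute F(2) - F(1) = 6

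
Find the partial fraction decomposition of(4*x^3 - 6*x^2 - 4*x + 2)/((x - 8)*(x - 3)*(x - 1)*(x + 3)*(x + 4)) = -167/(210*(x + 4)) + 37/(66*(x + 3)) - 1/(70*(x - 1)) - 11/(105*(x - 3)) + 817/(2310*(x - 8))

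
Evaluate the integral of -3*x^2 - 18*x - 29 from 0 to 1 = -39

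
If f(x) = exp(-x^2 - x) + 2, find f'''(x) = (-8*x^3 - 12*x^2 + 6*x + 5)*exp(-x^2 - x)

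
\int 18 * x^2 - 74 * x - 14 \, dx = 6*x^3 - 37*x^2 - 14*x + C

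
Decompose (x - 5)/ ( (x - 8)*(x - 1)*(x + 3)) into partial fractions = -2/(11*(x + 3)) + 1/(7*(x - 1)) + 3/(77*(x - 8))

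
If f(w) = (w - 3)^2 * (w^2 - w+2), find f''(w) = 12*w^2 - 42*w + 34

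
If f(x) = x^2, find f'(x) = 2*x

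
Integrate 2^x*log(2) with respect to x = 2^x + C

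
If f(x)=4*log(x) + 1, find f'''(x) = 8/x^3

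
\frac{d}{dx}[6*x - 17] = 6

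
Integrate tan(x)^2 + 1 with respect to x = tan(x) + C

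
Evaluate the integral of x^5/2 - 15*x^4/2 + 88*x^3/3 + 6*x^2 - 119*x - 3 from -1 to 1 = -5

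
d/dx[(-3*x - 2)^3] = -81*x^2 - 108*x - 36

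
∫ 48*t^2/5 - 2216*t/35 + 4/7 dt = 16*t^3/5 - 1108*t^2/35 + 4*t/7 + C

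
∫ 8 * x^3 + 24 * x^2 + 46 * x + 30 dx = 2*x^4 + 8*x^3 + 23*x^2 + 30*x + C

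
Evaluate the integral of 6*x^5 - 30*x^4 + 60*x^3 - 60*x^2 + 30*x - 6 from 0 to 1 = -1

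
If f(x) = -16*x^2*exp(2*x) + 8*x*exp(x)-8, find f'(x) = -32*x^2*exp(2*x) - 32*x*exp(2*x) + 8*x*exp(x) + 8*exp(x)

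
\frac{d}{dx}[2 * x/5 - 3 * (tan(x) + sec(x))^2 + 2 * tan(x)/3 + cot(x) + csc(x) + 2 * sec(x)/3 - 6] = -6*tan(x)^3 - 12*tan(x)^2*sec(x) + 2*tan(x)^2/3 - 6*tan(x)*sec(x)^2 + 2*tan(x)*sec(x)/3 - 6*tan(x) - cot(x)^2 - cot(x)*csc(x) - 6*sec(x) + 1/15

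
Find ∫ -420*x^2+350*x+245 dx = -140*x^3 + 175*x^2 + 245*x + C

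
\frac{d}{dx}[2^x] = 2^x*log(2)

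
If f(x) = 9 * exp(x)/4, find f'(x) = 9*exp(x)/4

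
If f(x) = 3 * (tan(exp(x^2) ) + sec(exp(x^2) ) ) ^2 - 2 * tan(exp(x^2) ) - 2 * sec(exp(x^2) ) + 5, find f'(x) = 4*x*(3*sin(exp(x^2))^2/cos(exp(x^2)) - sin(exp(x^2)) + 6*sin(exp(x^2))/cos(exp(x^2)) - 1 + 3/cos(exp(x^2)))*exp(x^2)/cos(exp(x^2))^2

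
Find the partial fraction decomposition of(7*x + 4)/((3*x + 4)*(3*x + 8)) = 11/(3*(3*x + 8)) - 4/(3*(3*x + 4))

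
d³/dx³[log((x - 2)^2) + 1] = 4/(x^3 - 6*x^2 + 12*x - 8)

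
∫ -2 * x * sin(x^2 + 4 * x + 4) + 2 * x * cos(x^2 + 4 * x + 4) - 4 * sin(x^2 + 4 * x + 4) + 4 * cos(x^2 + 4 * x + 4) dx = sin((x + 2)^2) + cos((x + 2)^2) + C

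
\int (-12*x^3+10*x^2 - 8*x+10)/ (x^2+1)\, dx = -6*x^2 + 10*x + 2*log(x^2 + 1) + C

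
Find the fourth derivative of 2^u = 2^u*log(2)^4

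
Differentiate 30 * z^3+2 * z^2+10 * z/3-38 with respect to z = 90*z^2 + 4*z + 10/3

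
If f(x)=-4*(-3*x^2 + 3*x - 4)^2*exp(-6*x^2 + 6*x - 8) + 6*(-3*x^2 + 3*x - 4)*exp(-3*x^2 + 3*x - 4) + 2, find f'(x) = (432*x^5 - 1080*x^4 + 108*x^3*exp(3*x^2 - 3*x + 4) + 1872*x^3 - 162*x^2*exp(3*x^2 - 3*x + 4) - 1728*x^2 + 162*x*exp(3*x^2 - 3*x + 4) + 1080*x - 54*exp(3*x^2 - 3*x + 4) - 288)*exp(-6*x^2 + 6*x - 8)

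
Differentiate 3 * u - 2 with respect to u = 3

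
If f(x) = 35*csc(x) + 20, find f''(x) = -35/sin(x) + 70/sin(x)^3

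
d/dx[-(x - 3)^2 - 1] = 6 - 2*x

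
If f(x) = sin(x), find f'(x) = cos(x)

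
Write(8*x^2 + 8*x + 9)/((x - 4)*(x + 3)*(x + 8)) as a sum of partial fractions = 457/(60*(x + 8)) - 57/(35*(x + 3)) + 169/(84*(x - 4))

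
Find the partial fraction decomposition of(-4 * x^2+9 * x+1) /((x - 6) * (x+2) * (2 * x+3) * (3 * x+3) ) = -172/(45*(2*x + 3)) + 11/(8*(x + 2)) + 4/(7*(x + 1)) - 89/(2520*(x - 6))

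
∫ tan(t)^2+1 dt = tan(t) + C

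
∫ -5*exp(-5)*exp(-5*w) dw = exp(-5*w - 5) + C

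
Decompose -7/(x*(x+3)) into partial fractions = 7/(3*(x + 3)) - 7/(3*x)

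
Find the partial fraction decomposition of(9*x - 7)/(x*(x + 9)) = 88/(9*(x + 9)) - 7/(9*x)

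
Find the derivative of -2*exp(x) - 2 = -2*exp(x)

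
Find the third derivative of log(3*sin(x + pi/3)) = 2*cos(x + pi/3)/sin(x + pi/3)^3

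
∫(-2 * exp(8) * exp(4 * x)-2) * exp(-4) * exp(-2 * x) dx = -2*sinh(2*x + 4) + C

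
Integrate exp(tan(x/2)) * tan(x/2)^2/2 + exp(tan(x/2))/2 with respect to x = exp(tan(x/2)) + C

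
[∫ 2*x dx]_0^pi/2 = pi^2/4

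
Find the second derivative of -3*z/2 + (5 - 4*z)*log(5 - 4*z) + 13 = -16/(4*z - 5)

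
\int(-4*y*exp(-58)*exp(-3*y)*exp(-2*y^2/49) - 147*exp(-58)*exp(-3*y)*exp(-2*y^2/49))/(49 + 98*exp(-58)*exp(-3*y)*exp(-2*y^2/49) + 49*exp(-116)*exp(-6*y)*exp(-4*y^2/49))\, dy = 1/(exp(2*y^2/49 + 3*y + 58) + 1) + C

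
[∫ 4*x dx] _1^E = -2 + 2*exp(2)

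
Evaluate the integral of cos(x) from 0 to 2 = sin(2)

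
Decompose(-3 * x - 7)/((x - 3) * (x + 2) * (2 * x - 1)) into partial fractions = 34/(25*(2*x - 1)) - 1/(25*(x + 2)) - 16/(25*(x - 3))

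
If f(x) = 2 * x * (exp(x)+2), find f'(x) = 2*x*exp(x) + 2*exp(x) + 4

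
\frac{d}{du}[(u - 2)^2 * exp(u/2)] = u^2*exp(u/2)/2 - 2*exp(u/2)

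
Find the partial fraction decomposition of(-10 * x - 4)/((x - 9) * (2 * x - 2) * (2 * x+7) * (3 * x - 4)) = 234/(667*(3*x - 4)) - 124/(6525*(2*x + 7)) - 7/(72*(x - 1)) - 47/(4600*(x - 9))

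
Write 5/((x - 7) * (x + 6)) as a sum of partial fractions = -5/(13*(x + 6)) + 5/(13*(x - 7))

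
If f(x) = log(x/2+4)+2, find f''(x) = -1/(x^2 + 16*x + 64)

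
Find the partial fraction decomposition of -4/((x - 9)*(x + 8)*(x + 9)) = -2/(9*(x + 9)) + 4/(17*(x + 8)) - 2/(153*(x - 9))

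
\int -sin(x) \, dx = cos(x) + C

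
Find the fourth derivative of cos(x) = cos(x)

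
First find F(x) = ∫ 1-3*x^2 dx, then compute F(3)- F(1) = -24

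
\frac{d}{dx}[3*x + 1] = 3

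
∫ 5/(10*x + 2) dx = log(5*x + 1)/2 + C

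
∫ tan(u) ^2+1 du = tan(u) + C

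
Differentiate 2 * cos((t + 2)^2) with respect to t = -4*(t + 2)*sin(t^2 + 4*t + 4)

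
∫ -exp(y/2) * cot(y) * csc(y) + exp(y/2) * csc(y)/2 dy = exp(y/2)*csc(y) + C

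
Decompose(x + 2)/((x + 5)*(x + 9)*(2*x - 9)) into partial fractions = 26/(513*(2*x - 9)) - 7/(108*(x + 9)) + 3/(76*(x + 5))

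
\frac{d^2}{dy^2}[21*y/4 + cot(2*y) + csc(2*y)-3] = 8*cot(2*y)^3 + 8*cot(2*y)^2*csc(2*y) + 8*cot(2*y) + 4*csc(2*y)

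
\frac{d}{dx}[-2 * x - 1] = -2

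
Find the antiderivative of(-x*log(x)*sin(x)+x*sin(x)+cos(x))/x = (log(x) - 1)*cos(x) + C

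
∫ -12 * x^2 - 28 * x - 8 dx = -4*x^3 - 14*x^2 - 8*x + C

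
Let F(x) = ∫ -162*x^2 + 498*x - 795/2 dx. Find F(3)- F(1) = -207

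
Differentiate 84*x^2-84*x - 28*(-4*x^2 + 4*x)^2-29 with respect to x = -1792*x^3 + 2688*x^2 - 728*x - 84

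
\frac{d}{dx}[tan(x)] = cos(x)^(-2)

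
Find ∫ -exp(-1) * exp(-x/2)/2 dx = exp(-x/2 - 1) + C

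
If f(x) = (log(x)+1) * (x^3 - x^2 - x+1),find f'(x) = (3*x^3*log(x) + 4*x^3 - 2*x^2*log(x) - 3*x^2 - x*log(x) - 2*x + 1)/x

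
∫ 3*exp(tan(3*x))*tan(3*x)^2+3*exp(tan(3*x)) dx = exp(tan(3*x)) + C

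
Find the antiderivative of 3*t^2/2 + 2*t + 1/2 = t^3/2 + t^2 + t/2 + C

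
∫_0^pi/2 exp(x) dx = -1 + exp(pi/2)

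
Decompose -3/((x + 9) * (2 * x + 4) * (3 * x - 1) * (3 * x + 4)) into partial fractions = 27/(460*(3*x + 4)) - 27/(1960*(3*x - 1)) + 3/(9016*(x + 9)) - 3/(196*(x + 2))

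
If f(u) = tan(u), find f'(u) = cos(u)^(-2)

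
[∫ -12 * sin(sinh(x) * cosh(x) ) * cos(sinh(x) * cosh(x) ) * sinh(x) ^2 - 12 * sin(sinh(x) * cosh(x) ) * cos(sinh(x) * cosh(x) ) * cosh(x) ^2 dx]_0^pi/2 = -6*sin(sinh(pi/2)*cosh(pi/2))^2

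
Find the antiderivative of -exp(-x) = exp(-x) + C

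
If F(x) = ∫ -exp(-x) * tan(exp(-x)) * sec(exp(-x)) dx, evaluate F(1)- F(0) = -sec(1) + sec(exp(-1))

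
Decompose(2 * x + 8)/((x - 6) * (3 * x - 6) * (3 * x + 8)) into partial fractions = 2/(91*(3*x + 8)) - 1/(14*(x - 2)) + 5/(78*(x - 6))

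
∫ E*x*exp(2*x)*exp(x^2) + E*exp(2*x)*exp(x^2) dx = exp((x + 1)^2)/2 + C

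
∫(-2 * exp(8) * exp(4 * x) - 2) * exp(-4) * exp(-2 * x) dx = -2*sinh(2*x + 4) + C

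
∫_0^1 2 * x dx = 1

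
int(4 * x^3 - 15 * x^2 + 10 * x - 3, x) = x^4 - 5*x^3 + 5*x^2 - 3*x + C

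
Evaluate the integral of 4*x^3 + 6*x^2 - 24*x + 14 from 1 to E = (-1 + E)^3*(E + 5)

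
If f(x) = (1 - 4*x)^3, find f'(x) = -192*x^2 + 96*x - 12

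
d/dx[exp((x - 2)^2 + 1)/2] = x*exp(x^2 - 4*x + 5) - 2*exp(x^2 - 4*x + 5)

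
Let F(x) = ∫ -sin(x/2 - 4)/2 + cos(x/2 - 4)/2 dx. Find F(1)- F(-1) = sin(9/2) + cos(7/2) - cos(9/2) - sin(7/2)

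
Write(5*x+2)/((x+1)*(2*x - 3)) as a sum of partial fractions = 19/(5*(2*x - 3)) + 3/(5*(x + 1))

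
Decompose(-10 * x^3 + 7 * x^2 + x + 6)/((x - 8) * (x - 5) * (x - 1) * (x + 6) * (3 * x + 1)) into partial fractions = -69/(3400*(3*x + 1)) + 1206/(9163*(x + 6)) + 1/(196*(x - 1)) + 133/(264*(x - 5)) - 2329/(3675*(x - 8))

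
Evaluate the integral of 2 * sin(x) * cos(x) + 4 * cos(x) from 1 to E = -(sin(1) + 2)^2 + (sin(E) + 2)^2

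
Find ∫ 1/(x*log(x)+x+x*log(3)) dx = log(log(3*x) + 1) + C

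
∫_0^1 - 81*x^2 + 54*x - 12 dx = -12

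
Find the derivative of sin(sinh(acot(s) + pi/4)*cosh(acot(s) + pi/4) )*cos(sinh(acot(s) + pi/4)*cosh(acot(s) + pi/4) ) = -cos(2*sinh(acot(s) + pi/4)*cosh(acot(s) + pi/4))*cosh(2*acot(s) + pi/2)/(s^2 + 1)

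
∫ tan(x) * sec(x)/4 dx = sec(x)/4 + C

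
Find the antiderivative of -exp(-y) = exp(-y) + C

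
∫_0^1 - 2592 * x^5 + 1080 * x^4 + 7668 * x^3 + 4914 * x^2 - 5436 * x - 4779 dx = -4158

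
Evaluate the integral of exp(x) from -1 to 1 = E - exp(-1)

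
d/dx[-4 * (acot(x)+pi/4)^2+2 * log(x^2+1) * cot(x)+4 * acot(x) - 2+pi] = 2*(-x^2*log(x^2 + 1)/sin(x)^2 + 2*x/tan(x) - log(x^2 + 1)/sin(x)^2 + 4*acot(x) - 2 + pi)/(x^2 + 1)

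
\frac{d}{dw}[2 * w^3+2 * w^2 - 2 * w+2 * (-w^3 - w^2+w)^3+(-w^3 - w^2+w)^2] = -18*w^8 - 48*w^7 + 66*w^5 + 10*w^4 - 28*w^3 + 6*w^2 + 6*w - 2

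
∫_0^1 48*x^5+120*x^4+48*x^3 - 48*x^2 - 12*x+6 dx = 28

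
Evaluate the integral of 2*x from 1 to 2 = 3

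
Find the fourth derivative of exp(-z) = exp(-z)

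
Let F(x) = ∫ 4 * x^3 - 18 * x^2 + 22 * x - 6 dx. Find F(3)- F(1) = 0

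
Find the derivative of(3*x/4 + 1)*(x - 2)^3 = 3*x^3 - 21*x^2/2 + 6*x + 6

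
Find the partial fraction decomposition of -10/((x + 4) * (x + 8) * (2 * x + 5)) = -40/(33*(2*x + 5)) - 5/(22*(x + 8)) + 5/(6*(x + 4))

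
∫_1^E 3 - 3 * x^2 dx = (1 - E)*(-2 + E + exp(2))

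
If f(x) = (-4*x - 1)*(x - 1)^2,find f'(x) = -12*x^2 + 14*x - 2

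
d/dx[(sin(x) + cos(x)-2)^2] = 2*cos(2*x) - 4*sqrt(2)*cos(x + pi/4)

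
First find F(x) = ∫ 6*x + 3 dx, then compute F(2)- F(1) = 12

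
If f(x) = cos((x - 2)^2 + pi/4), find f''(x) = -4*x^2*cos(x^2 - 4*x + pi/4 + 4) + 16*x*cos(x^2 - 4*x + pi/4 + 4) - 2*sin(x^2 - 4*x + pi/4 + 4) - 16*cos(x^2 - 4*x + pi/4 + 4)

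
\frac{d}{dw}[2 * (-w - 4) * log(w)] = (-2*w*log(w) - 2*w - 8)/w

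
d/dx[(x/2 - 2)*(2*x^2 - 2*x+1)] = 3*x^2 - 10*x + 9/2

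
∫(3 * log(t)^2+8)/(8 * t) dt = log(t)^3/8 + log(t) + C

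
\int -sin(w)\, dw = cos(w) + C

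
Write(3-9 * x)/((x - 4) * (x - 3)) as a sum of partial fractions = 24/(x - 3) - 33/(x - 4)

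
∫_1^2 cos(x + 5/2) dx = sin(9/2) - sin(7/2)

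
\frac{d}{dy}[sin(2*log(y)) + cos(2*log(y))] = 2*sqrt(2)*cos(2*log(y) + pi/4)/y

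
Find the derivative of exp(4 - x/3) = -exp(4 - x/3)/3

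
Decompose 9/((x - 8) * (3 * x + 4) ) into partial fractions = -27/(28*(3*x + 4)) + 9/(28*(x - 8))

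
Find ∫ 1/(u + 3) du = log(u + 3) + C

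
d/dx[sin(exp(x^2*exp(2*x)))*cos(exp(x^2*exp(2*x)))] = 2*x*(x + 1)*exp(2*x)*exp(x^2*exp(2*x))*cos(2*exp(x^2*exp(2*x)))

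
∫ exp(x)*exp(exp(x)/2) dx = 2*exp(exp(x)/2) + C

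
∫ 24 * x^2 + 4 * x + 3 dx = 8*x^3 + 2*x^2 + 3*x + C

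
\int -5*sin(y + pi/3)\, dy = 5*cos(y + pi/3) + C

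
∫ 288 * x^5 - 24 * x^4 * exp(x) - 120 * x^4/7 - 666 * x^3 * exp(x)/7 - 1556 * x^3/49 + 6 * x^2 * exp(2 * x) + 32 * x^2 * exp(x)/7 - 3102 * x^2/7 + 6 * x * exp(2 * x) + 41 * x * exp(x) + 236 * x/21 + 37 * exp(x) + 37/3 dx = 20*x^3 - 5*x^2/7 - 5*x*exp(x) - 5*x/3 + (-84*x^3 + 3*x^2 + 21*x*exp(x) + 7*x + 147)^2/147 + C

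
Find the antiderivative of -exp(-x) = exp(-x) + C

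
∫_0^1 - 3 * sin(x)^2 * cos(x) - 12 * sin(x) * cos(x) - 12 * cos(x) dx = 8 - (sin(1) + 2)^3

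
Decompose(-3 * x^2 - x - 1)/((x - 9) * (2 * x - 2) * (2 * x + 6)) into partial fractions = -25/(192*(x + 3)) + 5/(128*(x - 1)) - 253/(384*(x - 9))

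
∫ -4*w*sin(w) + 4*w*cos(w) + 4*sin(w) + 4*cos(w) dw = 4*sqrt(2)*w*sin(w + pi/4) + C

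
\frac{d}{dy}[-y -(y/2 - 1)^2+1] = -y/2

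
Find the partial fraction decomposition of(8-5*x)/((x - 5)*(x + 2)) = -18/(7*(x + 2)) - 17/(7*(x - 5))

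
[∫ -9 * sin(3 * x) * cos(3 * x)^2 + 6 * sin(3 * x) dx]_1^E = 2*cos(3) + cos(3*E)^3 - 2*cos(3*E) - cos(3)^3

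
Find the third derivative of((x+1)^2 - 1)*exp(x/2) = x^2*exp(x/2)/8 + 7*x*exp(x/2)/4 + 9*exp(x/2)/2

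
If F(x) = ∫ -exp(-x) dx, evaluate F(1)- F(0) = -1 + exp(-1)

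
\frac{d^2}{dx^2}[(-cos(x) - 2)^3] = 9*cos(x)^3 + 24*cos(x)^2 + 6*cos(x) - 12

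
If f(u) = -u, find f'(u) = -1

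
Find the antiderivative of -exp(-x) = exp(-x) + C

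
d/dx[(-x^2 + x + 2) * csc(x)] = (x^2*cos(x)/sin(x) - 2*x - x*cos(x)/sin(x) + 1 - 2*cos(x)/sin(x))/sin(x)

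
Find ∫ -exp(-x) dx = exp(-x) + C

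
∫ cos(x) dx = sin(x) + C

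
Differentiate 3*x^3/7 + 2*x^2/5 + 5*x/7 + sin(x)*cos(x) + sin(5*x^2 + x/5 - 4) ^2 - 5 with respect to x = 9*x^2/7 + 10*x*sin(10*x^2 + 2*x/5 - 8) + 4*x/5 + sin(10*x^2 + 2*x/5 - 8)/5 + cos(2*x) + 5/7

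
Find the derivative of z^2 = 2*z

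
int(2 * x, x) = x^2 + C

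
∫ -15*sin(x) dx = 15*cos(x) + C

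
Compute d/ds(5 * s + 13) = 5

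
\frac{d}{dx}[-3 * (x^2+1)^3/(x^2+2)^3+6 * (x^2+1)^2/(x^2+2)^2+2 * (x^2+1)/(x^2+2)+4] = (10*x^5 + 52*x^3 + 46*x)/(x^8 + 8*x^6 + 24*x^4 + 32*x^2 + 16)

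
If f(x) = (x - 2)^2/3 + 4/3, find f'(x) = 2*x/3 - 4/3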